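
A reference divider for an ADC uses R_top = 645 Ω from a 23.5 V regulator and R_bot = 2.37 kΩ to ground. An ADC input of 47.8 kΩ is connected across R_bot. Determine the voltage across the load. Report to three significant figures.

The load sits in parallel with R_bot: R_bot‖R_L = (2370 × 47800) / (2370 + 47800) = 2258 Ω.
V_out = 23.5 × 2258 / (645 + 2258) = 23.5 × 2258/2903 = 18.3 V.

V_out ≈ 18.3 V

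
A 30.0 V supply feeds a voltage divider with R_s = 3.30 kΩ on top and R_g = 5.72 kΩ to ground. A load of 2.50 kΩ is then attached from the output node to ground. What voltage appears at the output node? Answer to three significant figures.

V_out ≈ 10.4 V

The load sits in parallel with R_g: R_g‖R_L = (5.72 × 2.50) / (5.72 + 2.50) = 1.740 kΩ.
V_out = 30.0 × 1.740 / (3.30 + 1.740) = 30.0 × 1.740/5.040 = 10.4 V.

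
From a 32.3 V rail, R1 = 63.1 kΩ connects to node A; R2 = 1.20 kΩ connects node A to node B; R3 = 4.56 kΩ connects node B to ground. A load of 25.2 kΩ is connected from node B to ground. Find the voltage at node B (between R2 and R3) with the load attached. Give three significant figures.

At node B, R3 is in parallel with the load: R3‖R_L = 3.861 kΩ.
Below node A the resistance is R2 + (R3‖R_L) = 5.061 kΩ, so V_A = 32.3 × 5.061/68.16 = 2.398 V.
Then V_B = V_A × (R3‖R_L)/(R2 + R3‖R_L) = 2.398 × 3.861/5.061 = 1.83 V.

V ≈ 1.83 V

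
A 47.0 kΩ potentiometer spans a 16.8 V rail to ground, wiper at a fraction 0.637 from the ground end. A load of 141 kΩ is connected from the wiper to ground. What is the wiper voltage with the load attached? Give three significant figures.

The wiper splits the pot into (1−α)R = 17.06 kΩ above and αR = 29.94 kΩ below.
Lower section ‖ load = 24.70 kΩ.
V_wiper = 16.8 × 24.70/(17.06 + 24.70) = 9.94 V.

V ≈ 9.94 V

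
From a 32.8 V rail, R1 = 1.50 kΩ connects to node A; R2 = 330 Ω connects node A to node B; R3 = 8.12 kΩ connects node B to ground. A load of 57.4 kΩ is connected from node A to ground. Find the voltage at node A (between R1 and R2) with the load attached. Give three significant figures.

V ≈ 27.3 V

Below node A the series string R2+R3 = 8450 Ω sits in parallel with the 57400 Ω load: 7366 Ω.
V_A = 32.8 × 7366/(1500 + 7366) = 27.3 V.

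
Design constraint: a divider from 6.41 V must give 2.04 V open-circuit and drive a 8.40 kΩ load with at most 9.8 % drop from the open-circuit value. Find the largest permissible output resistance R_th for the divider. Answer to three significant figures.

Loading drop = R_th/(R_th + R_L) ≤ 0.0980, so R_th ≤ R_L · ε/(1−ε) = 8.40 kΩ × 0.0980/0.9020 = 913 Ω.
(Any R1, R2 with R2/(R1+R2) = 0.318 and R1‖R2 ≤ 913 Ω will meet the spec.)

R_th ≤ 913 Ω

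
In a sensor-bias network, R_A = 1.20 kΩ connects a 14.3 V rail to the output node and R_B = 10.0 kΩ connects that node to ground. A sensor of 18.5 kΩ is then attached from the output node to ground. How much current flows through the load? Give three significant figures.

I_L ≈ 0.652 mA

R_B‖R_L = 6.491 kΩ; V_out = 14.3 × 6.491/7.691 = 12.07 V.
I_L = V_out / R_L = 12.07 / 18.5 kΩ = 0.652 mA.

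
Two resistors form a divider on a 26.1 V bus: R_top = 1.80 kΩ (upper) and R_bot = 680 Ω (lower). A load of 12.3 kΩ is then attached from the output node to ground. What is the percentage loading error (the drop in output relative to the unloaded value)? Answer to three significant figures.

3.86 %

The divider's output (Thévenin) resistance is R_top‖R_bot = 493.5 Ω.
Fractional drop under load = R_th/(R_th + R_L) = 493.5 / (493.5 + 12300) = 0.03858.
So the output falls by 3.86 %.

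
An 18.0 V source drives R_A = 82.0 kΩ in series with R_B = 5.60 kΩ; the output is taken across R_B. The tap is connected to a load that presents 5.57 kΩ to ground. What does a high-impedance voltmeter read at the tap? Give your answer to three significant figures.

V_out ≈ 0.593 V

The load sits in parallel with R_B: R_B‖R_L = (5.60 × 5.57) / (5.60 + 5.57) = 2.792 kΩ.
V_out = 18.0 × 2.792 / (82.0 + 2.792) = 18.0 × 2.792/84.79 = 0.593 V.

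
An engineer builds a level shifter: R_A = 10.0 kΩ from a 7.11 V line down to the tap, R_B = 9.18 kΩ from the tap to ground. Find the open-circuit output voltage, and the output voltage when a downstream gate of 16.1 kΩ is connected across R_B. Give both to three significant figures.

Open-circuit: V = 7.11 × 9.18/(10.0 + 9.18) = 3.40 V.
With the load, R_B becomes R_B‖R_L = 5.846 kΩ, so V = 7.11 × 5.846/15.85 = 2.62 V.

Unloaded: 3.40 V; loaded: 2.62 V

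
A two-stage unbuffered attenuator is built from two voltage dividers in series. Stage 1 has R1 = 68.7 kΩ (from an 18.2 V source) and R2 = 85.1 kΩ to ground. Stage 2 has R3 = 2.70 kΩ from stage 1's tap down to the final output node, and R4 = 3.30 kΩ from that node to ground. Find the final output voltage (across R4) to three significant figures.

V_out ≈ 0.755 V

Stage 2 presents R3+R4 = 6.000 kΩ as a load on stage 1's tap.
Stage 1's lower leg becomes R2‖(R3+R4) = 5.605 kΩ, so V_mid = 18.2 × 5.605/74.30 = 1.373 V.
Stage 2 is itself unloaded: V_out = V_mid × R4/(R3+R4) = 1.373 × 3.30/6.000 = 0.755 V.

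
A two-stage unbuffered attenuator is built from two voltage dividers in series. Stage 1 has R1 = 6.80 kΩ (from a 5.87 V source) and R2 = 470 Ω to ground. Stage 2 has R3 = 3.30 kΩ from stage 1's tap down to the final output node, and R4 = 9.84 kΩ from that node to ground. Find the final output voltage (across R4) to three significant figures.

Stage 2 presents R3+R4 = 13140 Ω as a load on stage 1's tap.
Stage 1's lower leg becomes R2‖(R3+R4) = 453.8 Ω, so V_mid = 5.87 × 453.8/7254 = 0.3672 V.
Stage 2 is itself unloaded: V_out = V_mid × R4/(R3+R4) = 0.3672 × 9840/13140 = 0.275 V.

V_out ≈ 0.275 V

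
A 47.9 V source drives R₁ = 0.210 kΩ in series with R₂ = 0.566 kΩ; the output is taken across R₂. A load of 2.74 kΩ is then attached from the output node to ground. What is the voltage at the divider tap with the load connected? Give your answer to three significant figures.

The load sits in parallel with R₂: R₂‖R_L = (566 × 2740) / (566 + 2740) = 469.1 Ω.
V_out = 47.9 × 469.1 / (210 + 469.1) = 47.9 × 469.1/679.1 = 33.1 V.

V_out ≈ 33.1 V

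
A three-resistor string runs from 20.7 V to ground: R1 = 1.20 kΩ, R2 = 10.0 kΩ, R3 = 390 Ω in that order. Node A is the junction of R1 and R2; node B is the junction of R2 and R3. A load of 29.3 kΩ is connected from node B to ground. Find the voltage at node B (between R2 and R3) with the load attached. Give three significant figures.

V ≈ 0.688 V

At node B, R3 is in parallel with the load: R3‖R_L = 384.9 Ω.
Below node A the resistance is R2 + (R3‖R_L) = 10380 Ω, so V_A = 20.7 × 10380/11580 = 18.56 V.
Then V_B = V_A × (R3‖R_L)/(R2 + R3‖R_L) = 18.56 × 384.9/10380 = 0.688 V.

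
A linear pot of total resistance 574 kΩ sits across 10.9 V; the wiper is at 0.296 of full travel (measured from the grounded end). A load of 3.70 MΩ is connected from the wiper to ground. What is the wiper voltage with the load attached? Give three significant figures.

V ≈ 3.13 V

The wiper splits the pot into (1−α)R = 404.1 kΩ above and αR = 169.9 kΩ below.
Lower section ‖ load = 162.4 kΩ.
V_wiper = 10.9 × 162.4/(404.1 + 162.4) = 3.13 V.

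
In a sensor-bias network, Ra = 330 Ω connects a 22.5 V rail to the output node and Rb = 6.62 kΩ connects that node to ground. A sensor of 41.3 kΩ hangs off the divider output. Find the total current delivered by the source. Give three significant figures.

Rb‖R_L = 5705 Ω, so the source sees Ra + Rb‖R_L = 6035 Ω.
I = 22.5 V / 6035 Ω = 3.73 mA.

I ≈ 3.73 mA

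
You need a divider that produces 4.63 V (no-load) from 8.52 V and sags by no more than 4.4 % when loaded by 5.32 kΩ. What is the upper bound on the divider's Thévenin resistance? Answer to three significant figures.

Loading drop = R_th/(R_th + R_L) ≤ 0.0440, so R_th ≤ R_L · ε/(1−ε) = 5.32 kΩ × 0.0440/0.9560 = 245 Ω.

R_th ≤ 245 Ω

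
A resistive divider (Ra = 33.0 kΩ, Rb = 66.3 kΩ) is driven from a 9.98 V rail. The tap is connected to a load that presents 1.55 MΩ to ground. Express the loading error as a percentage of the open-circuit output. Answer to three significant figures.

1.40 %

The divider's output (Thévenin) resistance is Ra‖Rb = 22.03 kΩ.
Fractional drop under load = R_th/(R_th + R_L) = 22.03 / (22.03 + 1550) = 0.01402.
So the output falls by 1.40 %.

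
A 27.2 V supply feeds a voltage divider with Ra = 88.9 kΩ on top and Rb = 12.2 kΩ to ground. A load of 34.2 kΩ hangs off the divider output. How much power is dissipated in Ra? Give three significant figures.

Total resistance from the source is Ra + (Rb‖R_L) = 97.89 kΩ, so I = 27.2/97.89 kΩ = 0.2779 mA.
P = I²·Ra = (0.2779 mA)² × 88.9 kΩ = 6.86 mW.

P ≈ 6.86 mW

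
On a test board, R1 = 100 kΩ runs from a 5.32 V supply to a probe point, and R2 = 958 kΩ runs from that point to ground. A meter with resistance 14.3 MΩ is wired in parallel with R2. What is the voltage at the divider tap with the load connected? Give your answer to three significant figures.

V_out ≈ 4.79 V

The load sits in parallel with R2: R2‖R_L = (958 × 14300) / (958 + 14300) = 897.9 kΩ.
V_out = 5.32 × 897.9 / (100 + 897.9) = 5.32 × 897.9/997.9 = 4.79 V.
(Unloaded it would have been 4.82 V.)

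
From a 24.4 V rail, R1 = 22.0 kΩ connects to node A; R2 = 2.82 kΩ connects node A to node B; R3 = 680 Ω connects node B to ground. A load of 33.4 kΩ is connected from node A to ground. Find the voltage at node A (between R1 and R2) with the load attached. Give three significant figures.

V ≈ 3.07 V

Below node A the series string R2+R3 = 3500 Ω sits in parallel with the 33400 Ω load: 3168 Ω.
V_A = 24.4 × 3168/(22000 + 3168) = 3.07 V.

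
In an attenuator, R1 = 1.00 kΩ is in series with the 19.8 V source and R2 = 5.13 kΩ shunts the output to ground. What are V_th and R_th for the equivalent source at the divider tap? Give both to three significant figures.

V_th = 16.6 V, R_th = 837 Ω

V_th is the open-circuit tap voltage: 19.8 × 5.13/(1.00 + 5.13) = 16.6 V.
With the supply zeroed, R1 and R2 appear in parallel from the tap: R_th = R1‖R2 = (1.00 × 5.13)/6.130 = 837 Ω.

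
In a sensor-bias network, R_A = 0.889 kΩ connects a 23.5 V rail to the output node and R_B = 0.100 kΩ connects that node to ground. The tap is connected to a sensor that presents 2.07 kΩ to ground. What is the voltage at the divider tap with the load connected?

The load sits in parallel with R_B: R_B‖R_L = (100 × 2070) / (100 + 2070) = 95.39 Ω.
V_out = 23.5 × 95.39 / (889 + 95.39) = 23.5 × 95.39/984.4 = 2.28 V.
(Unloaded it would have been 2.38 V.)

V_out ≈ 2.28 V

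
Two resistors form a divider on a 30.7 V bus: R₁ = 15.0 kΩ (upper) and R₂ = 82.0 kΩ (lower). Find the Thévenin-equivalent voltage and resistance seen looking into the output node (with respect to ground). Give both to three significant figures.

V_th = 26.0 V, R_th = 12.7 kΩ

V_th is the open-circuit tap voltage: 30.7 × 82.0/(15.0 + 82.0) = 26.0 V.
With the supply zeroed, R₁ and R₂ appear in parallel from the tap: R_th = R₁‖R₂ = (15.0 × 82.0)/97.00 = 12.7 kΩ.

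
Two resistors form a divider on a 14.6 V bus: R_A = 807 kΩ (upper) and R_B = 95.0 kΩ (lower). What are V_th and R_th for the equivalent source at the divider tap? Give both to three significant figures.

V_th is the open-circuit tap voltage: 14.6 × 95.0/(807 + 95.0) = 1.54 V.
With the supply zeroed, R_A and R_B appear in parallel from the tap: R_th = R_A‖R_B = (807 × 95.0)/902.0 = 85.0 kΩ.

V_th = 1.54 V, R_th = 85.0 kΩ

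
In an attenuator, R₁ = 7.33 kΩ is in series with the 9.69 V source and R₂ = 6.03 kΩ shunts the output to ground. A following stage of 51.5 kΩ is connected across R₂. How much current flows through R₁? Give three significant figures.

R₂‖R_L = 5.398 kΩ, so the source sees R₁ + R₂‖R_L = 12.73 kΩ.
I = 9.69 V / 12.73 kΩ = 0.761 mA.

I ≈ 0.761 mA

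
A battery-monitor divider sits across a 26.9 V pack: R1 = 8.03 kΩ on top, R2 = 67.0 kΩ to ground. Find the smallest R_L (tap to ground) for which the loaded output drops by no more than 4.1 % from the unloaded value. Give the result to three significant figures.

Output resistance R_th = R1‖R2 = (8.03 × 67.0)/75.03 = 7.171 kΩ.
The fractional drop is R_th/(R_th + R_L); requiring this ≤ 0.0410 gives R_L ≥ R_th(1/0.0410 − 1) = 7.171 × 23.39 = 168 kΩ.

R_L(min) ≈ 168 kΩ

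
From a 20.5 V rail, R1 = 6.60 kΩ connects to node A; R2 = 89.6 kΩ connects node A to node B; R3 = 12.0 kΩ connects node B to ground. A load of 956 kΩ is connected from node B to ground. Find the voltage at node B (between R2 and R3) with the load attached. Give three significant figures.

At node B, R3 is in parallel with the load: R3‖R_L = 11.85 kΩ.
Below node A the resistance is R2 + (R3‖R_L) = 101.5 kΩ, so V_A = 20.5 × 101.5/108.1 = 19.25 V.
Then V_B = V_A × (R3‖R_L)/(R2 + R3‖R_L) = 19.25 × 11.85/101.5 = 2.25 V.

V ≈ 2.25 V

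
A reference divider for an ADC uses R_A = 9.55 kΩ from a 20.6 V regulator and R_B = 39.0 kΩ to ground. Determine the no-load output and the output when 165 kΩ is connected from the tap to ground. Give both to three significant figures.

Unloaded: 16.5 V; loaded: 15.8 V

Open-circuit: V = 20.6 × 39.0/(9.55 + 39.0) = 16.5 V.
With the load, R_B becomes R_B‖R_L = 31.54 kΩ, so V = 20.6 × 31.54/41.09 = 15.8 V.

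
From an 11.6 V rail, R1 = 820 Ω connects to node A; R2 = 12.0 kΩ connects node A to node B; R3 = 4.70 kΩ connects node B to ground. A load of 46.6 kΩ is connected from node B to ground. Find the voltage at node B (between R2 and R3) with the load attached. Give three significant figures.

V ≈ 2.90 V

At node B, R3 is in parallel with the load: R3‖R_L = 4269 Ω.
Below node A the resistance is R2 + (R3‖R_L) = 16270 Ω, so V_A = 11.6 × 16270/17090 = 11.04 V.
Then V_B = V_A × (R3‖R_L)/(R2 + R3‖R_L) = 11.04 × 4269/16270 = 2.90 V.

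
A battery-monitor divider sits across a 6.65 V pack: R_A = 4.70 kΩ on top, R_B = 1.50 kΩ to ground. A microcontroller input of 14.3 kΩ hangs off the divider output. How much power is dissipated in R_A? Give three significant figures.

P ≈ 5.66 mW

Total resistance from the source is R_A + (R_B‖R_L) = 6.058 kΩ, so I = 6.65/6.058 kΩ = 1.098 mA.
P = I²·R_A = (1.098 mA)² × 4.70 kΩ = 5.66 mW.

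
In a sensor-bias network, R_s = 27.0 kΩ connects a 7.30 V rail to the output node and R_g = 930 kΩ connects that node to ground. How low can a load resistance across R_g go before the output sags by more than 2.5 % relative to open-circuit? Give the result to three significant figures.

Output resistance R_th = R_s‖R_g = (27.0 × 930)/957.0 = 26.24 kΩ.
The fractional drop is R_th/(R_th + R_L); requiring this ≤ 0.0250 gives R_L ≥ R_th(1/0.0250 − 1) = 26.24 × 39.00 = 1.02 MΩ.

R_L(min) ≈ 1.02 MΩ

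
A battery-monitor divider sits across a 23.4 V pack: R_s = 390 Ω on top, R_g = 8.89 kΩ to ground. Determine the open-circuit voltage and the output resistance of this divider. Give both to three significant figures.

V_th = 22.4 V, R_th = 374 Ω

V_th is the open-circuit tap voltage: 23.4 × 8890/(390 + 8890) = 22.4 V.
With the supply zeroed, R_s and R_g appear in parallel from the tap: R_th = R_s‖R_g = (390 × 8890)/9280 = 374 Ω.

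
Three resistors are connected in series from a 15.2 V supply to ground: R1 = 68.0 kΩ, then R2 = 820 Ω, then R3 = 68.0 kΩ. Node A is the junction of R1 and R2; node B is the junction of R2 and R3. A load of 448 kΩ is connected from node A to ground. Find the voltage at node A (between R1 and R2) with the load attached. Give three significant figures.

Below node A the series string R2+R3 = 68820 Ω sits in parallel with the 448000 Ω load: 59660 Ω.
V_A = 15.2 × 59660/(68000 + 59660) = 7.10 V.

V ≈ 7.10 V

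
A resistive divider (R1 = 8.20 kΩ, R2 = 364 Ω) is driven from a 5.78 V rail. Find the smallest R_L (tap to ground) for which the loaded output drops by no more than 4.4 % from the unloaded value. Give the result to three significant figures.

R_L(min) ≈ 7.57 kΩ

Output resistance R_th = R1‖R2 = (8200 × 364)/8564 = 348.5 Ω.
The fractional drop is R_th/(R_th + R_L); requiring this ≤ 0.0440 gives R_L ≥ R_th(1/0.0440 − 1) = 348.5 × 21.73 = 7.57 kΩ.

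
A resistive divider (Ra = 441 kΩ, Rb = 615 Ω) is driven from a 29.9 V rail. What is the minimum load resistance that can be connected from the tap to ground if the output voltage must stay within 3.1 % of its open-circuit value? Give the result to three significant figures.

R_L(min) ≈ 19.2 kΩ

Output resistance R_th = Ra‖Rb = (441000 × 615)/441600 = 614.1 Ω.
The fractional drop is R_th/(R_th + R_L); requiring this ≤ 0.0310 gives R_L ≥ R_th(1/0.0310 − 1) = 614.1 × 31.26 = 19.2 kΩ.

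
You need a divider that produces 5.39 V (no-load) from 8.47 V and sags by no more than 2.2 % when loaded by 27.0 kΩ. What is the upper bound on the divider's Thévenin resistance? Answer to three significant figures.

R_th ≤ 607 Ω

Loading drop = R_th/(R_th + R_L) ≤ 0.0220, so R_th ≤ R_L · ε/(1−ε) = 27.0 kΩ × 0.0220/0.9780 = 607 Ω.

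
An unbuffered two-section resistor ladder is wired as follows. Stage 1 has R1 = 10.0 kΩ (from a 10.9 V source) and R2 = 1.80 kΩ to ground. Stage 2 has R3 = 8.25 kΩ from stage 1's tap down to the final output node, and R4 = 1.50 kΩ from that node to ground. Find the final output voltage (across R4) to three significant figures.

V_out ≈ 0.221 V

Stage 2 presents R3+R4 = 9.750 kΩ as a load on stage 1's tap.
Stage 1's lower leg becomes R2‖(R3+R4) = 1.519 kΩ, so V_mid = 10.9 × 1.519/11.52 = 1.438 V.
Stage 2 is itself unloaded: V_out = V_mid × R4/(R3+R4) = 1.438 × 1.50/9.750 = 0.221 V.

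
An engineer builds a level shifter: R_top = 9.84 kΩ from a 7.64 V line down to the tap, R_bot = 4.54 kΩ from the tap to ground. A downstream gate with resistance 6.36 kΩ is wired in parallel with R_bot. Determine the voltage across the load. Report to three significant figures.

The load sits in parallel with R_bot: R_bot‖R_L = (4.54 × 6.36) / (4.54 + 6.36) = 2.649 kΩ.
V_out = 7.64 × 2.649 / (9.84 + 2.649) = 7.64 × 2.649/12.49 = 1.62 V.
(Unloaded it would have been 2.41 V.)

V_out ≈ 1.62 V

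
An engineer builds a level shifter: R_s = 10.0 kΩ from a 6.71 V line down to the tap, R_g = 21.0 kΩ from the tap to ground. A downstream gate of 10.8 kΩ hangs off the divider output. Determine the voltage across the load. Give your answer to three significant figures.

The load sits in parallel with R_g: R_g‖R_L = (21.0 × 10.8) / (21.0 + 10.8) = 7.132 kΩ.
V_out = 6.71 × 7.132 / (10.0 + 7.132) = 6.71 × 7.132/17.13 = 2.79 V.
(Unloaded it would have been 4.55 V.)

V_out ≈ 2.79 V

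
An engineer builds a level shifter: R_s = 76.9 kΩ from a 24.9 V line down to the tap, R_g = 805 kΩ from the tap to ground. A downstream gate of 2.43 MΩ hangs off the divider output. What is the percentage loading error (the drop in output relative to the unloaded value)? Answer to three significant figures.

The divider's output (Thévenin) resistance is R_s‖R_g = 70.19 kΩ.
Fractional drop under load = R_th/(R_th + R_L) = 70.19 / (70.19 + 2430) = 0.02808.
So the output falls by 2.81 %.

2.81 %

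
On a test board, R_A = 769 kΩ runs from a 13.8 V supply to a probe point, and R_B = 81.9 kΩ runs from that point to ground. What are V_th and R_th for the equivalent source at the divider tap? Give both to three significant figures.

V_th is the open-circuit tap voltage: 13.8 × 81.9/(769 + 81.9) = 1.33 V.
With the supply zeroed, R_A and R_B appear in parallel from the tap: R_th = R_A‖R_B = (769 × 81.9)/850.9 = 74.0 kΩ.

V_th = 1.33 V, R_th = 74.0 kΩ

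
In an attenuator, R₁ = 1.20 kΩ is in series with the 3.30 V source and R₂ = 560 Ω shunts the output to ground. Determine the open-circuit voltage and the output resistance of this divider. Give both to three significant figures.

V_th is the open-circuit tap voltage: 3.30 × 560/(1200 + 560) = 1.05 V.
With the supply zeroed, R₁ and R₂ appear in parallel from the tap: R_th = R₁‖R₂ = (1200 × 560)/1760 = 382 Ω.

V_th = 1.05 V, R_th = 382 Ω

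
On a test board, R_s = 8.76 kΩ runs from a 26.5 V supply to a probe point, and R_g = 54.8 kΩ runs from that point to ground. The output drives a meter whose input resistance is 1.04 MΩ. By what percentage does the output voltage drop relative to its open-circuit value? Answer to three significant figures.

The divider's output (Thévenin) resistance is R_s‖R_g = 7.553 kΩ.
Fractional drop under load = R_th/(R_th + R_L) = 7.553 / (7.553 + 1040) = 0.007210.
So the output falls by 0.721 %.

0.721 %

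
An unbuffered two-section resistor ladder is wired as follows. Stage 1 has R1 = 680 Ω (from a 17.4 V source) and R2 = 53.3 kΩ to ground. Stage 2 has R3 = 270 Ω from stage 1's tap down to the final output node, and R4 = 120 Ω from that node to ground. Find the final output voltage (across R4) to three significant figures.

V_out ≈ 1.94 V

Stage 2 presents R3+R4 = 390.0 Ω as a load on stage 1's tap.
Stage 1's lower leg becomes R2‖(R3+R4) = 387.2 Ω, so V_mid = 17.4 × 387.2/1067 = 6.313 V.
Stage 2 is itself unloaded: V_out = V_mid × R4/(R3+R4) = 6.313 × 120/390.0 = 1.94 V.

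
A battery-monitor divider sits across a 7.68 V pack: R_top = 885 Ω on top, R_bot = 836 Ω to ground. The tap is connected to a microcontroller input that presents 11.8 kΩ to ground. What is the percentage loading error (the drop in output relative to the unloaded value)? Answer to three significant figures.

The divider's output (Thévenin) resistance is R_top‖R_bot = 429.9 Ω.
Fractional drop under load = R_th/(R_th + R_L) = 429.9 / (429.9 + 11800) = 0.03515.
So the output falls by 3.52 %.

3.52 %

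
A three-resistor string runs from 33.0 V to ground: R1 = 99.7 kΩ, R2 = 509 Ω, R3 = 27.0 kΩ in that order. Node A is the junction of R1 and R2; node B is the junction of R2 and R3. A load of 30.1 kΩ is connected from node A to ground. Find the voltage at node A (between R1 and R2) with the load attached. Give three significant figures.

V ≈ 4.16 V

Below node A the series string R2+R3 = 27510 Ω sits in parallel with the 30100 Ω load: 14370 Ω.
V_A = 33.0 × 14370/(99700 + 14370) = 4.16 V.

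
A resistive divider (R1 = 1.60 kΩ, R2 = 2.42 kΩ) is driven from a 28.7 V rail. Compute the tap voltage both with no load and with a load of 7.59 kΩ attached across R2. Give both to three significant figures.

Unloaded: 17.3 V; loaded: 15.3 V

Open-circuit: V = 28.7 × 2.42/(1.60 + 2.42) = 17.3 V.
With the load, R2 becomes R2‖R_L = 1.835 kΩ, so V = 28.7 × 1.835/3.435 = 15.3 V.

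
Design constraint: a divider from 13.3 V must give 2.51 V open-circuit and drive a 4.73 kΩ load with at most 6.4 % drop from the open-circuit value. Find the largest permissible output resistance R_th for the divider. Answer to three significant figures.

R_th ≤ 323 Ω

Loading drop = R_th/(R_th + R_L) ≤ 0.0640, so R_th ≤ R_L · ε/(1−ε) = 4.73 kΩ × 0.0640/0.9360 = 323 Ω.
(Any R1, R2 with R2/(R1+R2) = 0.189 and R1‖R2 ≤ 323 Ω will meet the spec.)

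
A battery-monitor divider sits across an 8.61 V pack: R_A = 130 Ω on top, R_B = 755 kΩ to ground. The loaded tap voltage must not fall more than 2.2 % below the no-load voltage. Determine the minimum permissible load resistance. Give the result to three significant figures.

R_L(min) ≈ 5.78 kΩ

Output resistance R_th = R_A‖R_B = (130 × 755000)/755100 = 130.0 Ω.
The fractional drop is R_th/(R_th + R_L); requiring this ≤ 0.0220 gives R_L ≥ R_th(1/0.0220 − 1) = 130.0 × 44.45 = 5.78 kΩ.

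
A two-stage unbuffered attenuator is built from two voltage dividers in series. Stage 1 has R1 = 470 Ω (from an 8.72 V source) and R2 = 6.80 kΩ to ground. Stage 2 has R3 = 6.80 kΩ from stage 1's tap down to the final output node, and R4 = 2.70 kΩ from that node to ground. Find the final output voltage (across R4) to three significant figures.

V_out ≈ 2.22 V

Stage 2 presents R3+R4 = 9500 Ω as a load on stage 1's tap.
Stage 1's lower leg becomes R2‖(R3+R4) = 3963 Ω, so V_mid = 8.72 × 3963/4433 = 7.796 V.
Stage 2 is itself unloaded: V_out = V_mid × R4/(R3+R4) = 7.796 × 2700/9500 = 2.22 V.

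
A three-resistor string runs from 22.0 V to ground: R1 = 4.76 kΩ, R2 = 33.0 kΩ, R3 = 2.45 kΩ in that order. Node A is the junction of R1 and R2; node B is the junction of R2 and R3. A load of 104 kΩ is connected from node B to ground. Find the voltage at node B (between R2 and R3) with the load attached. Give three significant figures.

V ≈ 1.31 V

At node B, R3 is in parallel with the load: R3‖R_L = 2.394 kΩ.
Below node A the resistance is R2 + (R3‖R_L) = 35.39 kΩ, so V_A = 22.0 × 35.39/40.15 = 19.39 V.
Then V_B = V_A × (R3‖R_L)/(R2 + R3‖R_L) = 19.39 × 2.394/35.39 = 1.31 V.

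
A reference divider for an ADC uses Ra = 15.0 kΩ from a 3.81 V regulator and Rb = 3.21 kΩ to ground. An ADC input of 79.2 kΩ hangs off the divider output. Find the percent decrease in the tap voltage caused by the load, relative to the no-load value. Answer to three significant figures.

3.23 %

The divider's output (Thévenin) resistance is Ra‖Rb = 2.644 kΩ.
Fractional drop under load = R_th/(R_th + R_L) = 2.644 / (2.644 + 79.2) = 0.03231.
So the output falls by 3.23 %.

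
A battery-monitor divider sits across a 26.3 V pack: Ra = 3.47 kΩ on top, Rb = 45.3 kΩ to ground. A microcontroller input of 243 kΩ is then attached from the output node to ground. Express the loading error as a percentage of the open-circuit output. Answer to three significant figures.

1.31 %

The divider's output (Thévenin) resistance is Ra‖Rb = 3.223 kΩ.
Fractional drop under load = R_th/(R_th + R_L) = 3.223 / (3.223 + 243) = 0.01309.
So the output falls by 1.31 %.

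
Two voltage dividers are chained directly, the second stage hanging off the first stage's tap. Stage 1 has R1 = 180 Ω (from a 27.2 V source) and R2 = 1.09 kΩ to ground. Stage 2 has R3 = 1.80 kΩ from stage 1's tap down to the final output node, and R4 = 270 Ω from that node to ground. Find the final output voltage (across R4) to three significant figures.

Stage 2 presents R3+R4 = 2070 Ω as a load on stage 1's tap.
Stage 1's lower leg becomes R2‖(R3+R4) = 714.0 Ω, so V_mid = 27.2 × 714.0/894.0 = 21.72 V.
Stage 2 is itself unloaded: V_out = V_mid × R4/(R3+R4) = 21.72 × 270/2070 = 2.83 V.

V_out ≈ 2.83 V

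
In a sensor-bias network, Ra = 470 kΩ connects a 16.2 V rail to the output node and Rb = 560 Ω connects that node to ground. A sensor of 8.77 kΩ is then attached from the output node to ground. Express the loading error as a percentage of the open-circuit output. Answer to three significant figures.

6.00 %

The divider's output (Thévenin) resistance is Ra‖Rb = 559.3 Ω.
Fractional drop under load = R_th/(R_th + R_L) = 559.3 / (559.3 + 8770) = 0.05995.
So the output falls by 6.00 %.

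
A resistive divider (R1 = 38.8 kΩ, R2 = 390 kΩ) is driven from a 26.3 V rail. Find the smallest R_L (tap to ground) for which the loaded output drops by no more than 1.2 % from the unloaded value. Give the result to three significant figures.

R_L(min) ≈ 2.91 MΩ

Output resistance R_th = R1‖R2 = (38.8 × 390)/428.8 = 35.29 kΩ.
The fractional drop is R_th/(R_th + R_L); requiring this ≤ 0.0120 gives R_L ≥ R_th(1/0.0120 − 1) = 35.29 × 82.33 = 2.91 MΩ.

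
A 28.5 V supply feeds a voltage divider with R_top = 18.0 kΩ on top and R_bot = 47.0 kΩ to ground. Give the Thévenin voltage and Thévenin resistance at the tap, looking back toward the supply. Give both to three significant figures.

V_th is the open-circuit tap voltage: 28.5 × 47.0/(18.0 + 47.0) = 20.6 V.
With the supply zeroed, R_top and R_bot appear in parallel from the tap: R_th = R_top‖R_bot = (18.0 × 47.0)/65.00 = 13.0 kΩ.

V_th = 20.6 V, R_th = 13.0 kΩ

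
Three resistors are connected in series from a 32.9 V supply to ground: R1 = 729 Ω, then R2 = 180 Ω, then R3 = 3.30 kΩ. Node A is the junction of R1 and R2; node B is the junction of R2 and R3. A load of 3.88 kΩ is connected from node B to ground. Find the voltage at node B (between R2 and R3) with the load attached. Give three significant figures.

V ≈ 21.8 V

At node B, R3 is in parallel with the load: R3‖R_L = 1783 Ω.
Below node A the resistance is R2 + (R3‖R_L) = 1963 Ω, so V_A = 32.9 × 1963/2692 = 23.99 V.
Then V_B = V_A × (R3‖R_L)/(R2 + R3‖R_L) = 23.99 × 1783/1963 = 21.8 V.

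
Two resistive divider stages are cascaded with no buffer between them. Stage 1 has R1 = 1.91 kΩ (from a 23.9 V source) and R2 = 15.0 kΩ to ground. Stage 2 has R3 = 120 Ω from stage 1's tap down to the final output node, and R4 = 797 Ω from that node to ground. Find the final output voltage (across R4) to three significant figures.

V_out ≈ 6.47 V

Stage 2 presents R3+R4 = 917.0 Ω as a load on stage 1's tap.
Stage 1's lower leg becomes R2‖(R3+R4) = 864.2 Ω, so V_mid = 23.9 × 864.2/2774 = 7.445 V.
Stage 2 is itself unloaded: V_out = V_mid × R4/(R3+R4) = 7.445 × 797/917.0 = 6.47 V.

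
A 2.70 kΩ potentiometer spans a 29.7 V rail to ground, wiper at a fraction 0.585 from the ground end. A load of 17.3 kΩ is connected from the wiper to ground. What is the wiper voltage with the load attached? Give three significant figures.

V ≈ 16.7 V

The wiper splits the pot into (1−α)R = 1.121 kΩ above and αR = 1.579 kΩ below.
Lower section ‖ load = 1.447 kΩ.
V_wiper = 29.7 × 1.447/(1.121 + 1.447) = 16.7 V.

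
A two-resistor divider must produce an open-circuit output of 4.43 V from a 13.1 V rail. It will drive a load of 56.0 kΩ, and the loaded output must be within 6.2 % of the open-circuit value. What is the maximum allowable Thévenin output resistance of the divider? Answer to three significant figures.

Loading drop = R_th/(R_th + R_L) ≤ 0.0620, so R_th ≤ R_L · ε/(1−ε) = 56.0 kΩ × 0.0620/0.9380 = 3.70 kΩ.

R_th ≤ 3.70 kΩ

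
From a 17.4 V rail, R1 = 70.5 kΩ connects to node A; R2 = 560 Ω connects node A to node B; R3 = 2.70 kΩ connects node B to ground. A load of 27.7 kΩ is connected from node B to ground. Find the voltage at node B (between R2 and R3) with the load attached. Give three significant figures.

V ≈ 0.582 V

At node B, R3 is in parallel with the load: R3‖R_L = 2460 Ω.
Below node A the resistance is R2 + (R3‖R_L) = 3020 Ω, so V_A = 17.4 × 3020/73520 = 0.7148 V.
Then V_B = V_A × (R3‖R_L)/(R2 + R3‖R_L) = 0.7148 × 2460/3020 = 0.582 V.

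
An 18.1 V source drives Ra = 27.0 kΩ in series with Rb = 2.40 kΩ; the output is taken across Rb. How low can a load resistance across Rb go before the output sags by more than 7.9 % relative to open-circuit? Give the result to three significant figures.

R_L(min) ≈ 25.7 kΩ

Output resistance R_th = Ra‖Rb = (27.0 × 2.40)/29.40 = 2.204 kΩ.
The fractional drop is R_th/(R_th + R_L); requiring this ≤ 0.0790 gives R_L ≥ R_th(1/0.0790 − 1) = 2.204 × 11.66 = 25.7 kΩ.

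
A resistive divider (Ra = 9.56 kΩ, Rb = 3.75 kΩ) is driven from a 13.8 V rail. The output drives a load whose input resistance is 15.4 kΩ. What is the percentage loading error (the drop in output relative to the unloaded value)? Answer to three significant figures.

Unloaded V = 13.8 × 3.75/13.31 = 3.8881 V.
Loaded: Rb‖R_L = 3.016 kΩ, giving V = 13.8 × 3.016/12.58 = 3.3093 V.
Drop = (3.8881 − 3.3093) / 3.8881 = 14.9 %.

14.9 %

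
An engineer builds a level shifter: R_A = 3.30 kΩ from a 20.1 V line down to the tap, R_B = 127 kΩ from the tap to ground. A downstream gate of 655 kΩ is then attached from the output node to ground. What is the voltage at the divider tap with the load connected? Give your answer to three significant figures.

V_out ≈ 19.5 V

The load sits in parallel with R_B: R_B‖R_L = (127 × 655) / (127 + 655) = 106.4 kΩ.
V_out = 20.1 × 106.4 / (3.30 + 106.4) = 20.1 × 106.4/109.7 = 19.5 V.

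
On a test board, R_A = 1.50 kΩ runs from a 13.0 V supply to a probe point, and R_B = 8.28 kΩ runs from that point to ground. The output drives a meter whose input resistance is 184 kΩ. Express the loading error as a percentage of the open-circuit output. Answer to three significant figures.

0.685 %

The divider's output (Thévenin) resistance is R_A‖R_B = 1.270 kΩ.
Fractional drop under load = R_th/(R_th + R_L) = 1.270 / (1.270 + 184) = 0.006855.
So the output falls by 0.685 %.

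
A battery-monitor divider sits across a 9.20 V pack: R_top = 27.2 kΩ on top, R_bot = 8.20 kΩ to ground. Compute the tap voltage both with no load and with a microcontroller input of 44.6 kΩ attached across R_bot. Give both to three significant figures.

Open-circuit: V = 9.20 × 8.20/(27.2 + 8.20) = 2.13 V.
With the load, R_bot becomes R_bot‖R_L = 6.927 kΩ, so V = 9.20 × 6.927/34.13 = 1.87 V.

Unloaded: 2.13 V; loaded: 1.87 V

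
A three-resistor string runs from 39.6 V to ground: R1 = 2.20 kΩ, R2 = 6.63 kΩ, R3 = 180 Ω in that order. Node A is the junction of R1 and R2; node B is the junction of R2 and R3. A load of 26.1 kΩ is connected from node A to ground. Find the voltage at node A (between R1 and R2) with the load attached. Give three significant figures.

V ≈ 28.1 V

Below node A the series string R2+R3 = 6810 Ω sits in parallel with the 26100 Ω load: 5401 Ω.
V_A = 39.6 × 5401/(2200 + 5401) = 28.1 V.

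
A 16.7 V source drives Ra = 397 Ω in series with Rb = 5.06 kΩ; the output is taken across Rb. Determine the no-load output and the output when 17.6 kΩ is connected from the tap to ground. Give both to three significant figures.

Open-circuit: V = 16.7 × 5060/(397 + 5060) = 15.5 V.
With the load, Rb becomes Rb‖R_L = 3930 Ω, so V = 16.7 × 3930/4327 = 15.2 V.

Unloaded: 15.5 V; loaded: 15.2 V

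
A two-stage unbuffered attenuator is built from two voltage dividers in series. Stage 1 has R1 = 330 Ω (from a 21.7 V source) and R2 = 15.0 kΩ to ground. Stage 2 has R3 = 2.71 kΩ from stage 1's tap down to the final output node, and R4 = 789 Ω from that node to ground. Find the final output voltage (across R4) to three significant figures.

V_out ≈ 4.38 V

Stage 2 presents R3+R4 = 3499 Ω as a load on stage 1's tap.
Stage 1's lower leg becomes R2‖(R3+R4) = 2837 Ω, so V_mid = 21.7 × 2837/3167 = 19.44 V.
Stage 2 is itself unloaded: V_out = V_mid × R4/(R3+R4) = 19.44 × 789/3499 = 4.38 V.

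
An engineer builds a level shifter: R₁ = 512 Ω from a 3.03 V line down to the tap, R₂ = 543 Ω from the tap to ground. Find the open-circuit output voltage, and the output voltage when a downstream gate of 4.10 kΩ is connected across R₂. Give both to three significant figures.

Open-circuit: V = 3.03 × 543/(512 + 543) = 1.56 V.
With the load, R₂ becomes R₂‖R_L = 479.5 Ω, so V = 3.03 × 479.5/991.5 = 1.47 V.

Unloaded: 1.56 V; loaded: 1.47 V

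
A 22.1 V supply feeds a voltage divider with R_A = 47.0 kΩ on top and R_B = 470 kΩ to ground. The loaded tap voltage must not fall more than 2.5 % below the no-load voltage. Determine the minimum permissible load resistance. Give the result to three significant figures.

R_L(min) ≈ 1.67 MΩ

Output resistance R_th = R_A‖R_B = (47.0 × 470)/517.0 = 42.73 kΩ.
The fractional drop is R_th/(R_th + R_L); requiring this ≤ 0.0250 gives R_L ≥ R_th(1/0.0250 − 1) = 42.73 × 39.00 = 1.67 MΩ.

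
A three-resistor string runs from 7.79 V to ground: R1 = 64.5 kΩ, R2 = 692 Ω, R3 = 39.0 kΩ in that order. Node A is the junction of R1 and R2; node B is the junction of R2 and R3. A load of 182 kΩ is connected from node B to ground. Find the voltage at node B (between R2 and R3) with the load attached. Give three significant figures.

V ≈ 2.57 V

At node B, R3 is in parallel with the load: R3‖R_L = 32120 Ω.
Below node A the resistance is R2 + (R3‖R_L) = 32810 Ω, so V_A = 7.79 × 32810/97310 = 2.627 V.
Then V_B = V_A × (R3‖R_L)/(R2 + R3‖R_L) = 2.627 × 32120/32810 = 2.57 V.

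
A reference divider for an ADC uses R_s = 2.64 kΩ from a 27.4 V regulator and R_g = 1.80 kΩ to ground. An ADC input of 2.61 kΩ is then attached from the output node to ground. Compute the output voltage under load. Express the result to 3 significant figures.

The load sits in parallel with R_g: R_g‖R_L = (1.80 × 2.61) / (1.80 + 2.61) = 1.065 kΩ.
V_out = 27.4 × 1.065 / (2.64 + 1.065) = 27.4 × 1.065/3.705 = 7.88 V.

V_out ≈ 7.88 V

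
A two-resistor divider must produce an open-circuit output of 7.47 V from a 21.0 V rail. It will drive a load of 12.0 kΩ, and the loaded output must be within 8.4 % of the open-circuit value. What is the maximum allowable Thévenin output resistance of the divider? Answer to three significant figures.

R_th ≤ 1.10 kΩ

Loading drop = R_th/(R_th + R_L) ≤ 0.0840, so R_th ≤ R_L · ε/(1−ε) = 12.0 kΩ × 0.0840/0.9160 = 1.10 kΩ.
(Any R1, R2 with R2/(R1+R2) = 0.356 and R1‖R2 ≤ 1.10 kΩ will meet the spec.)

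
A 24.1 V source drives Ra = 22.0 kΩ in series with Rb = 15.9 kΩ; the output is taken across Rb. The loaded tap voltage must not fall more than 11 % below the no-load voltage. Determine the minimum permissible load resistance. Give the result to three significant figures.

R_L(min) ≈ 74.7 kΩ

Output resistance R_th = Ra‖Rb = (22.0 × 15.9)/37.90 = 9.230 kΩ.
The fractional drop is R_th/(R_th + R_L); requiring this ≤ 0.110 gives R_L ≥ R_th(1/0.110 − 1) = 9.230 × 8.091 = 74.7 kΩ.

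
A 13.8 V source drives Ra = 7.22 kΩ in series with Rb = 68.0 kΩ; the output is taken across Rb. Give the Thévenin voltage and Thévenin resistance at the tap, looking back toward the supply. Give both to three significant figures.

V_th is the open-circuit tap voltage: 13.8 × 68.0/(7.22 + 68.0) = 12.5 V.
With the supply zeroed, Ra and Rb appear in parallel from the tap: R_th = Ra‖Rb = (7.22 × 68.0)/75.22 = 6.53 kΩ.

V_th = 12.5 V, R_th = 6.53 kΩ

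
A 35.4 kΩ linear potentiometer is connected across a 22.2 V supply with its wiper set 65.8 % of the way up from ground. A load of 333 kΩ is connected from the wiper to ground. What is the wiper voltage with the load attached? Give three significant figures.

The wiper splits the pot into (1−α)R = 12.11 kΩ above and αR = 23.29 kΩ below.
Lower section ‖ load = 21.77 kΩ.
V_wiper = 22.2 × 21.77/(12.11 + 21.77) = 14.3 V.

V ≈ 14.3 V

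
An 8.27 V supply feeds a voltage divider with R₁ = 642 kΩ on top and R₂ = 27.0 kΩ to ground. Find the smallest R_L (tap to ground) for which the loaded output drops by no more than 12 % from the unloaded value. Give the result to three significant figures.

R_L(min) ≈ 190 kΩ

Output resistance R_th = R₁‖R₂ = (642 × 27.0)/669.0 = 25.91 kΩ.
The fractional drop is R_th/(R_th + R_L); requiring this ≤ 0.120 gives R_L ≥ R_th(1/0.120 − 1) = 25.91 × 7.333 = 190 kΩ.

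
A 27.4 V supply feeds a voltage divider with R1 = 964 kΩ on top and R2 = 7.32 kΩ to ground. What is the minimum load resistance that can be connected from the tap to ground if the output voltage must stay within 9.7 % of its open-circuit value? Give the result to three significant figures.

R_L(min) ≈ 67.6 kΩ

Output resistance R_th = R1‖R2 = (964 × 7.32)/971.3 = 7.265 kΩ.
The fractional drop is R_th/(R_th + R_L); requiring this ≤ 0.0970 gives R_L ≥ R_th(1/0.0970 − 1) = 7.265 × 9.309 = 67.6 kΩ.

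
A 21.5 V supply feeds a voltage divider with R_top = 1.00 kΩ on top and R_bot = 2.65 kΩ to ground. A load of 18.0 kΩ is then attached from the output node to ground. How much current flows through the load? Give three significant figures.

R_bot‖R_L = 2.310 kΩ; V_out = 21.5 × 2.310/3.310 = 15.00 V.
I_L = V_out / R_L = 15.00 / 18.0 kΩ = 0.834 mA.

I_L ≈ 0.834 mA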